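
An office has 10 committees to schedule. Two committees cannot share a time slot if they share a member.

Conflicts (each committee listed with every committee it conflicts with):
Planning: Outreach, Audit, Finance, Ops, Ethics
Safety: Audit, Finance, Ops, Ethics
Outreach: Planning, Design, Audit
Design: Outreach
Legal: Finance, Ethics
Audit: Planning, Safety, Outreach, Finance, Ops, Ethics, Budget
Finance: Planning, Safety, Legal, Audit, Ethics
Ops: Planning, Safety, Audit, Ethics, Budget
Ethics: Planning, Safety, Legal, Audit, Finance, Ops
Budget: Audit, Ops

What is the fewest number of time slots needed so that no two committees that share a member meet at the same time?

Planning, Audit, Ops, Ethics are mutually in conflict, so at least 4 time slots are needed.
4 time slots suffice: time slot 1 → {Design, Legal, Audit}; time slot 2 → {Outreach, Ethics, Budget}; time slot 3 → {Planning, Safety}; time slot 4 → {Finance, Ops}. No two conflicting committees share a time slot.

4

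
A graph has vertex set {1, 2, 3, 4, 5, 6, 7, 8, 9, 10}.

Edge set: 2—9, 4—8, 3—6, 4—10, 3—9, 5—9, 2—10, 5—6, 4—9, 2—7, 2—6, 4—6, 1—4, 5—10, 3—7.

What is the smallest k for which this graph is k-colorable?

2

5 and 6 are adjacent, so at least 2 colors are needed.
2 colors suffice: color a → {2, 3, 4, 5}; color b → {1, 6, 7, 8, 9, 10}. No two adjacent vertices share a color.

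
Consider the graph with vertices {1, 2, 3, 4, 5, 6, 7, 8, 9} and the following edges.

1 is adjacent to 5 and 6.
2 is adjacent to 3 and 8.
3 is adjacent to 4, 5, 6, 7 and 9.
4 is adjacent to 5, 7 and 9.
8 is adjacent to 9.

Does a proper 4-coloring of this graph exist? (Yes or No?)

The chromatic number is 3. 3, 4, 9 form a triangle, so at least 3 colors are needed.
3 colors suffice: color red → {1, 3, 8}; color blue → {2, 4, 6}; color green → {5, 7, 9}.
Since 4 ≥ 3, a proper 4-coloring certainly exists.

Yes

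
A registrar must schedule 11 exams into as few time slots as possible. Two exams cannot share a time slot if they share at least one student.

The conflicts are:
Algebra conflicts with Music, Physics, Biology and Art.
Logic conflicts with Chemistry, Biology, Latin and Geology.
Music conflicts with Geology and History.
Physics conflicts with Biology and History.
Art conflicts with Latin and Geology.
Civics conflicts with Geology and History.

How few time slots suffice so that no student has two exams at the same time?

Algebra, Physics, Biology all conflict with each other, so at least 3 time slots are needed.
3 time slots suffice: time slot 1 → {Algebra, Chemistry, Latin, Geology, History}; time slot 2 → {Logic, Music, Physics, Art, Civics}; time slot 3 → {Biology}. Each listed conflict is separated.

3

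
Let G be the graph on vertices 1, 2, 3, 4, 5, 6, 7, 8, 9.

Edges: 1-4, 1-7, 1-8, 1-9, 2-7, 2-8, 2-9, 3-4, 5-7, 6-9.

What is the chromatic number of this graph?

2

2 and 8 are adjacent, so at least 2 colors are needed.
2 colors suffice: color red → {1, 2, 3, 5, 6}; color blue → {4, 7, 8, 9}. No two adjacent vertices share a color.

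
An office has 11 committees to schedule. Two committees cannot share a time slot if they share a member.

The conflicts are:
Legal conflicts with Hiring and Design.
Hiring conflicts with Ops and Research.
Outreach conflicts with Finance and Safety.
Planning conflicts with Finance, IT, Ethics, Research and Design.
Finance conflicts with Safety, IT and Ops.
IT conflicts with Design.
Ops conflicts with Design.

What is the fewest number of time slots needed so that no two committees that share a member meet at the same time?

Outreach, Finance, Safety all conflict with each other, so at least 3 time slots are needed.
3 time slots suffice: time slot 1 → {Hiring, Finance, Ethics, Design}; time slot 2 → {Legal, Outreach, Planning, Ops}; time slot 3 → {Safety, IT, Research}. Every pair that conflicts lands in different time slots.

3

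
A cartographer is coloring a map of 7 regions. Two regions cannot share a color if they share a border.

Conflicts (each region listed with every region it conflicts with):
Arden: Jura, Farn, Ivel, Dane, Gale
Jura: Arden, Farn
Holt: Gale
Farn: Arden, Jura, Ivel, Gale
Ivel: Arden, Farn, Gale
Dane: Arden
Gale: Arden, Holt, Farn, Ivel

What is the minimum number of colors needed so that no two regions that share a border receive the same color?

Arden, Farn, Ivel, Gale pairwise conflict, so at least 4 colors are needed.
One proper 4-coloring: Arden=1, Jura=3, Holt=1, Farn=2, Ivel=4, Dane=2, Gale=3. Every pair that conflicts lands in different colors.

4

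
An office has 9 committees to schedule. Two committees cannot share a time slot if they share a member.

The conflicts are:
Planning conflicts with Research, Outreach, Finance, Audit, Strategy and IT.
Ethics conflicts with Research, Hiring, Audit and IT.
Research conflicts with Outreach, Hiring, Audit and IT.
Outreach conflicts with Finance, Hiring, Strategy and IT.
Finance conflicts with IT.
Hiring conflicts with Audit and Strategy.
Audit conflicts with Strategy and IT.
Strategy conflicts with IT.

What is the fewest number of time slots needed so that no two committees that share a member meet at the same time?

4

Planning, Outreach, Strategy, IT pairwise conflict, so at least 4 time slots are needed.
4 time slots suffice: time slot 1 → {Hiring, IT}; time slot 2 → {Planning, Ethics}; time slot 3 → {Outreach, Audit}; time slot 4 → {Research, Finance, Strategy}. Every pair that conflicts lands in different time slots.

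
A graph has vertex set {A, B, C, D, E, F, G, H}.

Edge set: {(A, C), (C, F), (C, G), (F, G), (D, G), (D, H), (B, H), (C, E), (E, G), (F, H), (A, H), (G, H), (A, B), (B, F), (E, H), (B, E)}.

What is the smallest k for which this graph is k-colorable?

3

F, G, H are mutually adjacent, so at least 3 colors are needed.
3 colors suffice: color 1 → {C, H}; color 2 → {B, G}; color 3 → {A, D, E, F}. Each edge has distinct colors on its endpoints.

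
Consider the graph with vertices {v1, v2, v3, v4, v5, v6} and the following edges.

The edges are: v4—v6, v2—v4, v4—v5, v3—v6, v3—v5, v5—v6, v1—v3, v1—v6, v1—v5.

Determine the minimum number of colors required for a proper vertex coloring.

4

v1, v3, v5, v6 are mutually adjacent (a clique of size 4), so at least 4 colors are needed.
One proper 4-coloring: v1=3, v2=1, v3=4, v4=3, v5=1, v6=2. Each edge has distinct colors on its endpoints.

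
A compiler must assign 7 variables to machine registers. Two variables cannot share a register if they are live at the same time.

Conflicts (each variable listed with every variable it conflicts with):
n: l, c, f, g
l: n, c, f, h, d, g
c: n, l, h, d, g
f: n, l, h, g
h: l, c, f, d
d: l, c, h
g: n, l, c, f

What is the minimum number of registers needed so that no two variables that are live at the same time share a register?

n, l, f, g pairwise conflict, so at least 4 registers are needed.
A valid assignment using 4 registers: n=4, l=1, c=2, f=2, h=3, d=4, g=3. Each listed conflict is separated.

4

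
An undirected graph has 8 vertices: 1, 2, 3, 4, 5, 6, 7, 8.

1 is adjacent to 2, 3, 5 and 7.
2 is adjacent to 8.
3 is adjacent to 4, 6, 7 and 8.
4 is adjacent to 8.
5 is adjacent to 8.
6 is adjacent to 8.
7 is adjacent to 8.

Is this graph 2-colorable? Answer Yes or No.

No

3, 4, 8 are pairwise adjacent, so at least 3 colors are needed.
So 2 colors are not enough.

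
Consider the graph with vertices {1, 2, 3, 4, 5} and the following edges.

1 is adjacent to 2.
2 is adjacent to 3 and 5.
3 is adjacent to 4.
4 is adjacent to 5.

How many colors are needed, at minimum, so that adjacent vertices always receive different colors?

2 and 5 are adjacent, so at least 2 colors are needed.
2 colors suffice: color a → {2, 4}; color b → {1, 3, 5}. Every edge joins two different colors.

2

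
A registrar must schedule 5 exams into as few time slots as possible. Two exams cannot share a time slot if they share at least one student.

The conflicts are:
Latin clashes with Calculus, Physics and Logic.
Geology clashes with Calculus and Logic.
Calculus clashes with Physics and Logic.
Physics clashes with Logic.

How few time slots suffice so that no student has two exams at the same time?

4

Latin, Calculus, Physics, Logic pairwise conflict, so at least 4 time slots are needed.
4 time slots suffice: time slot 1 → {Logic}; time slot 2 → {Calculus}; time slot 3 → {Geology, Physics}; time slot 4 → {Latin}. Every pair that conflicts lands in different time slots.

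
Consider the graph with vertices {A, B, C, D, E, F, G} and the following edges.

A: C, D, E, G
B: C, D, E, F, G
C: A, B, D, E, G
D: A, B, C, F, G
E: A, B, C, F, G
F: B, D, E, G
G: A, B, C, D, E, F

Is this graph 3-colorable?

B, D, F, G are pairwise adjacent (a clique of size 4), so at least 4 colors are needed.
So 3 colors are not enough.

No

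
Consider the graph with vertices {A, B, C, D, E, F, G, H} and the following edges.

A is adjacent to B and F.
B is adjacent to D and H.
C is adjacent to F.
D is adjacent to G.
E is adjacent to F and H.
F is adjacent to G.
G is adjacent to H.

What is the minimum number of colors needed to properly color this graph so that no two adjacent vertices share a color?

The cycle F-A-B-H-G-F has odd length 5, so it cannot be 2-colored; at least 3 colors are needed.
3 colors suffice: color red → {B, F}; color blue → {A, C, E, G}; color green → {D, H}. No two adjacent vertices share a color.

3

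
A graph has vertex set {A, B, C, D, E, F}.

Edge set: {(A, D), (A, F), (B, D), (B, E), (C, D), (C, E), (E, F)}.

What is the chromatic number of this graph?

3

The cycle A-F-E-C-D-A has odd length 5, so it cannot be 2-colored; at least 3 colors are needed.
One proper 3-coloring: A=green, B=blue, C=blue, D=red, E=red, F=blue. Every edge joins two different colors.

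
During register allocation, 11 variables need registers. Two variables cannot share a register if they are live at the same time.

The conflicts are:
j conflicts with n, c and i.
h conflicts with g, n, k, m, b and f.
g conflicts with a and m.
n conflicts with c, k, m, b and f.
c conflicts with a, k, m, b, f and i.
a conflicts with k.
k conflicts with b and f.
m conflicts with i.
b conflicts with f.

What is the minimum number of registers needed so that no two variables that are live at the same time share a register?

h, n, k, b, f are mutually in conflict, so at least 5 registers are needed.
5 registers suffice: j=3, h=1, g=2, n=2, c=1, a=4, k=3, m=3, b=5, f=4, i=2. No two conflicting variables share a register.

5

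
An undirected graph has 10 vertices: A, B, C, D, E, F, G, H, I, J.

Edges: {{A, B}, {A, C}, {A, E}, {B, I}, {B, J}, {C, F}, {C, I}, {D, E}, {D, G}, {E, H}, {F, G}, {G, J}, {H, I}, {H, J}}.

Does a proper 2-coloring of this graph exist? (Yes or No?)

No

The cycle H-E-A-B-J-H has odd length 5, so it cannot be 2-colored; at least 3 colors are needed.
So 2 colors are not enough.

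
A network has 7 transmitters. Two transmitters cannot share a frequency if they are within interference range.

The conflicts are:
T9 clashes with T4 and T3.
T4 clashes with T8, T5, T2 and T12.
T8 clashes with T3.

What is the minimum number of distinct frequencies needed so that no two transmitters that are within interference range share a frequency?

2

T9 and T3 conflict, so at least 2 frequencies are needed.
A valid assignment using 2 frequencies: T9=2, T4=1, T8=2, T3=1, T5=2, T2=2, T12=2. Each listed conflict is separated.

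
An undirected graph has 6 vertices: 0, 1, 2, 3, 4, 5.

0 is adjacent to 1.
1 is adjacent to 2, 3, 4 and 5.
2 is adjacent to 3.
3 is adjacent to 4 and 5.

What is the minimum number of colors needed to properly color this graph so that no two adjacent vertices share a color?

3

1, 3, 5 are pairwise adjacent, so at least 3 colors are needed.
A valid assignment using 3 colors: 0=b, 1=a, 2=c, 3=b, 4=c, 5=c. Each edge has distinct colors on its endpoints.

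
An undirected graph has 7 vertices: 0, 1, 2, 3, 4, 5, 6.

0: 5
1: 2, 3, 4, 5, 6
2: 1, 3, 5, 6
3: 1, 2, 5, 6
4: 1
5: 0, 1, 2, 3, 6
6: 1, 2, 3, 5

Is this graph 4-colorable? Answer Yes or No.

1, 2, 3, 5, 6 are mutually adjacent (a clique of size 5), so at least 5 colors are needed.
So 4 colors are not enough.

No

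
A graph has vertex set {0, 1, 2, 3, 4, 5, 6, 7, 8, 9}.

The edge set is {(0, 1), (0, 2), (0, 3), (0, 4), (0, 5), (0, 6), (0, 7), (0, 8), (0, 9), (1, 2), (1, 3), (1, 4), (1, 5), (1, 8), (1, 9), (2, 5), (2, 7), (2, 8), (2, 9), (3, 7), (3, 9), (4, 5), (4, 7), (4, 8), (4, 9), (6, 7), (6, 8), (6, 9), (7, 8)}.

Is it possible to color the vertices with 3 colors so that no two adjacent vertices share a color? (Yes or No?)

No

0, 1, 4, 5 are pairwise adjacent (a clique of size 4), so at least 4 colors are needed.
So 3 colors are not enough.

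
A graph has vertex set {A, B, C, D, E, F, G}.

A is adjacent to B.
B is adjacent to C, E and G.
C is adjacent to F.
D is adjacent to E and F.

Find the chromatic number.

The cycle F-C-B-E-D-F has odd length 5, so it cannot be 2-colored; at least 3 colors are needed.
A valid assignment using 3 colors: A=2, B=1, C=2, D=1, E=2, F=3, G=2. No two adjacent vertices share a color.

3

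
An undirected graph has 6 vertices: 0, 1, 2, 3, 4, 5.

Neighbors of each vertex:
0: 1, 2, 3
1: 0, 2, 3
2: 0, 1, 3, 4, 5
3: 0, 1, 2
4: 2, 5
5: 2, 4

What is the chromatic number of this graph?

4

0, 1, 2, 3 are pairwise adjacent (a clique of size 4), so at least 4 colors are needed.
4 colors suffice: color a → {2}; color b → {1, 5}; color c → {3, 4}; color d → {0}. No two adjacent vertices share a color.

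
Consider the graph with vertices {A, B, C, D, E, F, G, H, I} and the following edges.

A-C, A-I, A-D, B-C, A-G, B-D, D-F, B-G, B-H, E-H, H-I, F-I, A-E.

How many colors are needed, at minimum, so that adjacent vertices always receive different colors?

3

The cycle H-B-D-A-E-H has odd length 5, so it cannot be 2-colored; at least 3 colors are needed.
3 colors suffice: A=1, B=1, C=2, D=2, E=3, F=1, G=2, H=2, I=3. Each edge has distinct colors on its endpoints.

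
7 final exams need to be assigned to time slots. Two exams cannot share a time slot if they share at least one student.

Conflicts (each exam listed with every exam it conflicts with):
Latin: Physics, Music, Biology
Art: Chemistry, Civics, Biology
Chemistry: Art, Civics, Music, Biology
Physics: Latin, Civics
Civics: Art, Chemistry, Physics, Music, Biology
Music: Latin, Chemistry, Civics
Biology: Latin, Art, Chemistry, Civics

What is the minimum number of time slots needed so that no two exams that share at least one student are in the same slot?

4

Art, Chemistry, Civics, Biology pairwise conflict, so at least 4 time slots are needed.
4 time slots suffice: Latin=1, Art=4, Chemistry=2, Physics=2, Civics=1, Music=3, Biology=3. Every pair that conflicts lands in different time slots.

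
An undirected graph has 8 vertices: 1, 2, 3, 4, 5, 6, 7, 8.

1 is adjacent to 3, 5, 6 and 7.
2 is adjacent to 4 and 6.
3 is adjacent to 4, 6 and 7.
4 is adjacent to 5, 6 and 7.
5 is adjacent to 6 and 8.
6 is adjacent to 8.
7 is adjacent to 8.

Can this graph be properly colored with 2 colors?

No

1, 3, 7 are pairwise adjacent, so at least 3 colors are needed.
So 2 colors are not enough.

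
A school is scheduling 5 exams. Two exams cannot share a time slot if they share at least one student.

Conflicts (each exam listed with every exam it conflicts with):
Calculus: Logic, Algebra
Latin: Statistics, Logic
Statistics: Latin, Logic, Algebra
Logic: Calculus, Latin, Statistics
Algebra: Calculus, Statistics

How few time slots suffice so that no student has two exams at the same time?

Latin, Statistics, Logic pairwise conflict, so at least 3 time slots are needed.
Using 3 time slots: Calculus=1, Latin=3, Statistics=1, Logic=2, Algebra=2. Every pair that conflicts lands in different time slots.

3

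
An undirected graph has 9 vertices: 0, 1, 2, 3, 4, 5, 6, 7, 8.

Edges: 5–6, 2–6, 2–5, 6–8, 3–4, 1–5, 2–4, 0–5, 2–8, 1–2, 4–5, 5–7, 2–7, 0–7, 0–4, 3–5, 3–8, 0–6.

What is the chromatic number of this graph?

0, 5, 6 form a triangle, so at least 3 colors are needed.
One proper 3-coloring: 0=blue, 1=green, 2=blue, 3=blue, 4=green, 5=red, 6=green, 7=green, 8=red. Every edge joins two different colors.

3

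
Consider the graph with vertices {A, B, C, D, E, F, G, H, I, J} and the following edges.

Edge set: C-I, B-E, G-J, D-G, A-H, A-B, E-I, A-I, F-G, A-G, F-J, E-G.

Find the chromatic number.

F, G, J form a triangle, so at least 3 colors are needed.
3 colors suffice: color red → {B, G, H, I}; color blue → {A, C, D, E, F}; color green → {J}. Each edge has distinct colors on its endpoints.

3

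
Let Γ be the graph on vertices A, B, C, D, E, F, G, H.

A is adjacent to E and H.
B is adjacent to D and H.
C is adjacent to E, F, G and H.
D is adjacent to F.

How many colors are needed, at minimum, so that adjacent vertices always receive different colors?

The cycle F-C-H-B-D-F has odd length 5, so it cannot be 2-colored; at least 3 colors are needed.
3 colors suffice: A=1, B=1, C=1, D=2, E=2, F=3, G=2, H=2. Each edge has distinct colors on its endpoints.

3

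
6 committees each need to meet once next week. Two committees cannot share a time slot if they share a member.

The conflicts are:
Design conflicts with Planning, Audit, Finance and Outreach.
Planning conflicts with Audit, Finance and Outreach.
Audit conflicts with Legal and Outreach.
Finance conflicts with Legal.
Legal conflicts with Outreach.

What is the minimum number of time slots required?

4

Design, Planning, Audit, Outreach all conflict with each other, so at least 4 time slots are needed.
Using 4 time slots: Design=2, Planning=4, Audit=3, Finance=1, Legal=2, Outreach=1. No two conflicting committees share a time slot.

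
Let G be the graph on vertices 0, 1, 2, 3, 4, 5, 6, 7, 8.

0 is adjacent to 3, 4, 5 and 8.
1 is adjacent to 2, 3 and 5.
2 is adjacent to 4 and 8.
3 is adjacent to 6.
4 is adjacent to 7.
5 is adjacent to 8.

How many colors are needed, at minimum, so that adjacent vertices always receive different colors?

3

0, 5, 8 are pairwise adjacent, so at least 3 colors are needed.
3 colors suffice: color a → {0, 2, 6, 7}; color b → {1, 4, 8}; color c → {3, 5}. Each edge has distinct colors on its endpoints.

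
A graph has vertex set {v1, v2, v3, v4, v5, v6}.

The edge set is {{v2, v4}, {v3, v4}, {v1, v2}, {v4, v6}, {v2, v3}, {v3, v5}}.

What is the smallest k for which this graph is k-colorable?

v2, v3, v4 are pairwise adjacent, so at least 3 colors are needed.
A valid assignment using 3 colors: v1=red, v2=blue, v3=red, v4=green, v5=blue, v6=red. Every edge joins two different colors.

3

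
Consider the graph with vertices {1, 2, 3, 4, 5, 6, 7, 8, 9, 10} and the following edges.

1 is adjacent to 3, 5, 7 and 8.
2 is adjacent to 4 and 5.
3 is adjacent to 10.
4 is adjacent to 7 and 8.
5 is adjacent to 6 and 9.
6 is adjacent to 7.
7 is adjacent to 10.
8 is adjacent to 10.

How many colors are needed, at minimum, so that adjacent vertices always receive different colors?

The cycle 4-2-5-1-8-4 has odd length 5, so it cannot be 2-colored; at least 3 colors are needed.
3 colors suffice: 1=blue, 2=green, 3=red, 4=blue, 5=red, 6=blue, 7=red, 8=red, 9=blue, 10=blue. Every edge joins two different colors.

3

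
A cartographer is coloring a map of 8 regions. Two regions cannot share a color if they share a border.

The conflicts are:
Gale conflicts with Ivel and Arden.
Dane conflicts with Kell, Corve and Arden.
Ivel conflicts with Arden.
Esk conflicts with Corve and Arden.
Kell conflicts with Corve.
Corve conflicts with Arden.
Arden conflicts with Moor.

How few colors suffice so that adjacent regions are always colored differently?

3

Gale, Ivel, Arden all conflict with each other, so at least 3 colors are needed.
3 colors suffice: Gale=3, Dane=3, Ivel=2, Esk=3, Kell=1, Corve=2, Arden=1, Moor=2. No two conflicting regions share a color.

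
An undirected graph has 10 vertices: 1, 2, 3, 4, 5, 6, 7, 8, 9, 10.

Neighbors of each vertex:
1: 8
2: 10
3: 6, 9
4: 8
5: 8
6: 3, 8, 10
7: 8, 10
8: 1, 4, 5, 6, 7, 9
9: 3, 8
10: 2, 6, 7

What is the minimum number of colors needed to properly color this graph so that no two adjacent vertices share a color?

2

3 and 9 are adjacent, so at least 2 colors are needed.
2 colors suffice: color a → {3, 8, 10}; color b → {1, 2, 4, 5, 6, 7, 9}. Each edge has distinct colors on its endpoints.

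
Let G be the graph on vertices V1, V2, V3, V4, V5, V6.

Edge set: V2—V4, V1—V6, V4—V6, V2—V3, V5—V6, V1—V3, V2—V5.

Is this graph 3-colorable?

The chromatic number is 3. The cycle V5-V2-V3-V1-V6-V5 has odd length 5, so it cannot be 2-colored; at least 3 colors are needed.
3 colors suffice: color 1 → {V2, V6}; color 2 → {V3, V4, V5}; color 3 → {V1}.
That is already a proper 3-coloring.

Yes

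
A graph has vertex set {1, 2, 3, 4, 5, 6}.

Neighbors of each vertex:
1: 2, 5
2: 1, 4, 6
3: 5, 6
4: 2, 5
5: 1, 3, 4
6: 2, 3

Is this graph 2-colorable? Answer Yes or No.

The cycle 3-5-4-2-6-3 has odd length 5, so it cannot be 2-colored; at least 3 colors are needed.
So 2 colors are not enough.

No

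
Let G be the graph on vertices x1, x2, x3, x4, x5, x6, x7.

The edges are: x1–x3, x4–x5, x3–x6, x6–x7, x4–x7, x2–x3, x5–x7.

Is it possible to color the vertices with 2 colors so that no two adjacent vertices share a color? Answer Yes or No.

x4, x5, x7 are pairwise adjacent, so at least 3 colors are needed.
So 2 colors are not enough.

No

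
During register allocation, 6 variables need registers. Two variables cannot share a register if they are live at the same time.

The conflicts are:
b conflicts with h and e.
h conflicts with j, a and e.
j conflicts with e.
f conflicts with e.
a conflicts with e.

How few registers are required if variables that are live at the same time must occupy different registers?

b, h, e are mutually in conflict, so at least 3 registers are needed.
3 registers suffice: register 1 → {e}; register 2 → {h, f}; register 3 → {b, j, a}. No two conflicting variables share a register.

3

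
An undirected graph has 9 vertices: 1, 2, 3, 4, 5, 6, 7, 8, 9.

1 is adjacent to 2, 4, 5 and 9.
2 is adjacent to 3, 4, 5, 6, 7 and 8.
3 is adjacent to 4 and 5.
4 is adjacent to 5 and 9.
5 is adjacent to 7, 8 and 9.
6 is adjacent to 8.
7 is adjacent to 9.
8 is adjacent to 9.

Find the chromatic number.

4

1, 4, 5, 9 are mutually adjacent (a clique of size 4), so at least 4 colors are needed.
A valid assignment using 4 colors: 1=d, 2=b, 3=d, 4=c, 5=a, 6=a, 7=c, 8=c, 9=b. No two adjacent vertices share a color.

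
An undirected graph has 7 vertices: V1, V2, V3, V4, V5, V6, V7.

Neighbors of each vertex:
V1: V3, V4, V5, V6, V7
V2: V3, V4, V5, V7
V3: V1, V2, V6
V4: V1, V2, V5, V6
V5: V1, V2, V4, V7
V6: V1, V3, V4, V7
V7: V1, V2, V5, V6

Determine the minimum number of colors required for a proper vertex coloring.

3

V1, V4, V5 are pairwise adjacent, so at least 3 colors are needed.
3 colors suffice: color red → {V1, V2}; color blue → {V3, V4, V7}; color green → {V5, V6}. Each edge has distinct colors on its endpoints.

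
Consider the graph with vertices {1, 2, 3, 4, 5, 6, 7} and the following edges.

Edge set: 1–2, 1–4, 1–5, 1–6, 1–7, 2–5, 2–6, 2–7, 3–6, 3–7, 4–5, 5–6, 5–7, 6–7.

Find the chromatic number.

1, 2, 5, 6, 7 are mutually adjacent (a clique of size 5), so at least 5 colors are needed.
One proper 5-coloring: 1=yellow, 2=purple, 3=red, 4=blue, 5=red, 6=green, 7=blue. Every edge joins two different colors.

5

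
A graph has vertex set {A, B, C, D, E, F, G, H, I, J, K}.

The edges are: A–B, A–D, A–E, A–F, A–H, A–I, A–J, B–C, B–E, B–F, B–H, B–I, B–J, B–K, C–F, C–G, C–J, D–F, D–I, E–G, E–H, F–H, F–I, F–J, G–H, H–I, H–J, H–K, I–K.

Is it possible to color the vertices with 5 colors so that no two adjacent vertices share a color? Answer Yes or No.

Yes

The chromatic number is 5. A, B, F, H, I form a clique, so at least 5 colors are needed.
One proper 5-coloring: A=yellow, B=red, C=blue, D=red, E=green, F=green, G=red, H=blue, I=purple, J=purple, K=green.
That is already a proper 5-coloring.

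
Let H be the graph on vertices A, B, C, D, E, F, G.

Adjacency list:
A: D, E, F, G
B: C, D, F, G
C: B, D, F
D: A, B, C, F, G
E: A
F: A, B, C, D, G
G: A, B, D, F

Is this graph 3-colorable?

B, C, D, F are mutually adjacent (a clique of size 4), so at least 4 colors are needed.
So 3 colors are not enough.

No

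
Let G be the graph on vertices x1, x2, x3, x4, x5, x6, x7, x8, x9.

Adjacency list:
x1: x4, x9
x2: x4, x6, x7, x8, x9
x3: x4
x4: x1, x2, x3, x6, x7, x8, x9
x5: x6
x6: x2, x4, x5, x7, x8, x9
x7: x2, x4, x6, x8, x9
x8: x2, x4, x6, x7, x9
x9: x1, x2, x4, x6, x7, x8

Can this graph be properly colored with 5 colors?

No

x2, x4, x6, x7, x8, x9 are mutually adjacent (a clique of size 6), so at least 6 colors are needed.
So 5 colors are not enough.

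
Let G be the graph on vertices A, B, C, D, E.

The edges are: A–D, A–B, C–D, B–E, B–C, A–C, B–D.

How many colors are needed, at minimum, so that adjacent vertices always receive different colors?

4

A, B, C, D form a clique, so at least 4 colors are needed.
4 colors suffice: color 1 → {B}; color 2 → {C, E}; color 3 → {A}; color 4 → {D}. No two adjacent vertices share a color.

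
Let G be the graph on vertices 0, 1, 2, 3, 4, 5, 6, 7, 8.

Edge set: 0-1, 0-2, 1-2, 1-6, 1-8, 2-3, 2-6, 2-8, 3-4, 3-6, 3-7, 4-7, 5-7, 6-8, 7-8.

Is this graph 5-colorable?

The chromatic number is 4. 1, 2, 6, 8 form a clique, so at least 4 colors are needed.
One proper 4-coloring: 0=b, 1=d, 2=a, 3=c, 4=b, 5=b, 6=b, 7=a, 8=c.
Since 5 ≥ 4, a proper 5-coloring certainly exists.

Yes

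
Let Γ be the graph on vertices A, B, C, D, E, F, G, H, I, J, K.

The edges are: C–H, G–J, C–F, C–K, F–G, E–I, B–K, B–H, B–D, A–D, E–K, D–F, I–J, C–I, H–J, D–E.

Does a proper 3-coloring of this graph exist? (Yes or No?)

The chromatic number is 3. The cycle K-C-F-D-B-K has odd length 5, so it cannot be 2-colored; at least 3 colors are needed.
A valid assignment using 3 colors: A=2, B=2, C=1, D=1, E=2, F=2, G=3, H=3, I=3, J=1, K=3.
That is already a proper 3-coloring.

Yes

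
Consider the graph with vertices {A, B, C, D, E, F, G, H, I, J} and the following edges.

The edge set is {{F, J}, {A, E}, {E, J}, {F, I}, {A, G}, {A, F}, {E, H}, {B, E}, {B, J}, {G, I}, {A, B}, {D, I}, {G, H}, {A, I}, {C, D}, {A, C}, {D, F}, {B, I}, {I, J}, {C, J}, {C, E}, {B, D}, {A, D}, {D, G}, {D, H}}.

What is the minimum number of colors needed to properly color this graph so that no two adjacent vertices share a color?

A, D, F, I are pairwise adjacent (a clique of size 4), so at least 4 colors are needed.
4 colors suffice: color red → {A, H, J}; color blue → {D, E}; color green → {C, I}; color yellow → {B, F, G}. Each edge has distinct colors on its endpoints.

4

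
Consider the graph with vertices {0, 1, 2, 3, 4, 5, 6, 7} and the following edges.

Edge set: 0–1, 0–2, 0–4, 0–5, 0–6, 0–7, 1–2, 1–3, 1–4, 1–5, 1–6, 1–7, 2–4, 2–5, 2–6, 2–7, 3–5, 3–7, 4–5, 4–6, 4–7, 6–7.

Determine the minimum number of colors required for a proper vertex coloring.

6

0, 1, 2, 4, 6, 7 are mutually adjacent (a clique of size 6), so at least 6 colors are needed.
One proper 6-coloring: 0=c, 1=a, 2=b, 3=b, 4=e, 5=d, 6=f, 7=d. Every edge joins two different colors.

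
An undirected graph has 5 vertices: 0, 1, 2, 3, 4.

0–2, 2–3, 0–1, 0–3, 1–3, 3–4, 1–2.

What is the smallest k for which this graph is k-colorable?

0, 1, 2, 3 form a clique, so at least 4 colors are needed.
4 colors suffice: color red → {3}; color blue → {0, 4}; color green → {1}; color yellow → {2}. Every edge joins two different colors.

4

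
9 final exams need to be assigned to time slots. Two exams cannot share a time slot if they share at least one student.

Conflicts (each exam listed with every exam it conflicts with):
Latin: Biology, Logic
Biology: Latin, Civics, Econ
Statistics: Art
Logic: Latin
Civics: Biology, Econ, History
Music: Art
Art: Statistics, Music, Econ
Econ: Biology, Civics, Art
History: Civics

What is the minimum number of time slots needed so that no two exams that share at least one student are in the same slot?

3

Biology, Civics, Econ all conflict with each other, so at least 3 time slots are needed.
A valid assignment using 3 time slots: Latin=1, Biology=2, Statistics=2, Logic=2, Civics=1, Music=2, Art=1, Econ=3, History=2. Each listed conflict is separated.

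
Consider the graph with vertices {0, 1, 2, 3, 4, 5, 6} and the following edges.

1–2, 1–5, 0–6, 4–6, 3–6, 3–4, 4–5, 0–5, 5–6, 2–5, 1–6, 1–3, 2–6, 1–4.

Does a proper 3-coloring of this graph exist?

1, 2, 5, 6 are pairwise adjacent (a clique of size 4), so at least 4 colors are needed.
So 3 colors are not enough.

No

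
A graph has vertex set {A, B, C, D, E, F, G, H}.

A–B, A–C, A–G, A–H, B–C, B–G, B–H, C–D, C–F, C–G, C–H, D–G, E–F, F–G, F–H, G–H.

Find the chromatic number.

A, B, C, G, H form a clique, so at least 5 colors are needed.
5 colors suffice: color 1 → {C, E}; color 2 → {G}; color 3 → {D, H}; color 4 → {B, F}; color 5 → {A}. No two adjacent vertices share a color.

5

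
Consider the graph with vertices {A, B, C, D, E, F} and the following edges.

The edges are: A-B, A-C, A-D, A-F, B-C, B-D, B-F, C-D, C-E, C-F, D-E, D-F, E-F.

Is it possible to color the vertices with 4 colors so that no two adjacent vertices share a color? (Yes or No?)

A, B, C, D, F are pairwise adjacent (a clique of size 5), so at least 5 colors are needed.
So 4 colors are not enough.

No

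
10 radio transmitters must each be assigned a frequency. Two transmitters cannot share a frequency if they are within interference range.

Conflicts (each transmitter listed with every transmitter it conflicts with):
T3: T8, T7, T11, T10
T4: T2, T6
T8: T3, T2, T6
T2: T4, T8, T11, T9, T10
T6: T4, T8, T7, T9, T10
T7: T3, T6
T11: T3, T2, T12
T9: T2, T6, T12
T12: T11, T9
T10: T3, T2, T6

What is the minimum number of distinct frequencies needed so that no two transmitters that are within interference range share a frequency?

2

T2 and T11 conflict, so at least 2 frequencies are needed.
2 frequencies suffice: T3=1, T4=2, T8=2, T2=1, T6=1, T7=2, T11=2, T9=2, T12=1, T10=2. Each listed conflict is separated.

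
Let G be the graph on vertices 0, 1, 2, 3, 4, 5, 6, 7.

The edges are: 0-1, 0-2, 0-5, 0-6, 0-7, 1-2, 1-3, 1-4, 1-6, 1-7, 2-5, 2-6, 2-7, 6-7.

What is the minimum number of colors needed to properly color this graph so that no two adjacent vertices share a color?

0, 1, 2, 6, 7 are pairwise adjacent (a clique of size 5), so at least 5 colors are needed.
A valid assignment using 5 colors: 0=b, 1=a, 2=c, 3=b, 4=b, 5=a, 6=d, 7=e. Each edge has distinct colors on its endpoints.

5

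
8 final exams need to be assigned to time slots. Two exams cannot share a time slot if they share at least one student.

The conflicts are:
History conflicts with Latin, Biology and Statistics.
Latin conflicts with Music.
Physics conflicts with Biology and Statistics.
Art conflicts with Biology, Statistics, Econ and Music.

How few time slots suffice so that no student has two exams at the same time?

The cycle Music-Art-Statistics-History-Latin-Music has odd length 5, so it cannot be 2-colored; at least 3 time slots are needed.
3 time slots suffice: time slot 1 → {History, Physics, Art}; time slot 2 → {Latin, Biology, Statistics, Econ}; time slot 3 → {Music}. No two conflicting exams share a time slot.

3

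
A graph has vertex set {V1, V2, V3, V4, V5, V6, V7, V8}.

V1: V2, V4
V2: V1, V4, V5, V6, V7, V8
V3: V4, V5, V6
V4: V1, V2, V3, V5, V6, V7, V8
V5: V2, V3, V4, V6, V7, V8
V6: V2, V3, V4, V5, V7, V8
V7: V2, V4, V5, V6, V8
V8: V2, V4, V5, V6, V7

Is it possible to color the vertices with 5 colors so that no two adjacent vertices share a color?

No

V2, V4, V5, V6, V7, V8 form a clique, so at least 6 colors are needed.
So 5 colors are not enough.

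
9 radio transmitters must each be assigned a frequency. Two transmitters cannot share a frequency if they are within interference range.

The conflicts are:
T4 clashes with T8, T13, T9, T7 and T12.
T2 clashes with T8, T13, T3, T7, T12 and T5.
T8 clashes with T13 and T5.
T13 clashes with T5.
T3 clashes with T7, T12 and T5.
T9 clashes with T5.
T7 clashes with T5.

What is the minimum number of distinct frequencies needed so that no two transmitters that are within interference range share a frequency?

4

T2, T3, T7, T5 pairwise conflict, so at least 4 frequencies are needed.
4 frequencies suffice: T4=1, T2=1, T8=4, T13=3, T3=3, T9=3, T7=4, T12=2, T5=2. No two conflicting transmitters share a frequency.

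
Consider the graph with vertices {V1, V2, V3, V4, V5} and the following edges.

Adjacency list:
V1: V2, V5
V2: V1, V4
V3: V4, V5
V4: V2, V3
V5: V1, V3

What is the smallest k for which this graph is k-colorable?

3

The cycle V3-V5-V1-V2-V4-V3 has odd length 5, so it cannot be 2-colored; at least 3 colors are needed.
A valid assignment using 3 colors: V1=1, V2=2, V3=1, V4=3, V5=2. Each edge has distinct colors on its endpoints.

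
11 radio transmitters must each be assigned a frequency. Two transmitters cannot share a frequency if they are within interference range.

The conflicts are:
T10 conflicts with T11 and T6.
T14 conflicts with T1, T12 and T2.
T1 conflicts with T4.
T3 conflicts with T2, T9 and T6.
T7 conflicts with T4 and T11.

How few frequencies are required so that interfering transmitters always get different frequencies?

3

The cycle T11-T10-T6-T3-T2-T14-T1-T4-T7-T11 has odd length 9, so it cannot be 2-colored; at least 3 frequencies are needed.
3 frequencies suffice: T10=3, T14=1, T1=2, T12=2, T3=1, T7=2, T2=2, T4=1, T11=1, T9=2, T6=2. Each listed conflict is separated.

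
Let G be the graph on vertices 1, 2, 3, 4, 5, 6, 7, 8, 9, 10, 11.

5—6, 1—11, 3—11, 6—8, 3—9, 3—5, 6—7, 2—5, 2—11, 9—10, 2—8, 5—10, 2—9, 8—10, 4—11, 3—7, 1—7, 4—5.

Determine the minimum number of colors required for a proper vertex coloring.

2

3 and 11 are adjacent, so at least 2 colors are needed.
2 colors suffice: color a → {5, 7, 8, 9, 11}; color b → {1, 2, 3, 4, 6, 10}. Every edge joins two different colors.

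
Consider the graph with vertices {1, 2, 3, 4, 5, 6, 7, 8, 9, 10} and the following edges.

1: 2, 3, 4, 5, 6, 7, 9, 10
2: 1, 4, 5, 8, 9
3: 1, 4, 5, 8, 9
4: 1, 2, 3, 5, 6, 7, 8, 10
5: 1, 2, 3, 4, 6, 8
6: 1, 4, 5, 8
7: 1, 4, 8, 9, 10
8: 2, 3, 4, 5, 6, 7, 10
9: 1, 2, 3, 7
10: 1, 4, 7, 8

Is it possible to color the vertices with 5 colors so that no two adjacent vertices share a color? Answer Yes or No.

Yes

The chromatic number is 4. 4, 5, 6, 8 are mutually adjacent (a clique of size 4), so at least 4 colors are needed.
4 colors suffice: color red → {4, 9}; color blue → {1, 8}; color green → {5, 7}; color yellow → {2, 3, 6, 10}.
Since 5 ≥ 4, a proper 5-coloring certainly exists.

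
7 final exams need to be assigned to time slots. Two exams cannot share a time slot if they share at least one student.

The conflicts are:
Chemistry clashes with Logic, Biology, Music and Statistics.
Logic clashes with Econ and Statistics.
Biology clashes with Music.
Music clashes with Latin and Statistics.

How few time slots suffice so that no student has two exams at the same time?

3

Chemistry, Biology, Music are mutually in conflict, so at least 3 time slots are needed.
A valid assignment using 3 time slots: Chemistry=2, Logic=1, Biology=3, Music=1, Econ=2, Latin=2, Statistics=3. No two conflicting exams share a time slot.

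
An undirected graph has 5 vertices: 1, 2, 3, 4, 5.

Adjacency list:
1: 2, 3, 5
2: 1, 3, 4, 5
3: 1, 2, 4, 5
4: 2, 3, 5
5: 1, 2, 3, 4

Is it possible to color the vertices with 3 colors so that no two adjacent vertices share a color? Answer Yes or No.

1, 2, 3, 5 are pairwise adjacent (a clique of size 4), so at least 4 colors are needed.
So 3 colors are not enough.

No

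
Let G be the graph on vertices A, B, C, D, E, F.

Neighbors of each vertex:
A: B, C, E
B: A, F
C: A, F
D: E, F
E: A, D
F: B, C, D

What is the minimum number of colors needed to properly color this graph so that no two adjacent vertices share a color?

3

The cycle D-F-B-A-E-D has odd length 5, so it cannot be 2-colored; at least 3 colors are needed.
3 colors suffice: A=1, B=2, C=2, D=3, E=2, F=1. Every edge joins two different colors.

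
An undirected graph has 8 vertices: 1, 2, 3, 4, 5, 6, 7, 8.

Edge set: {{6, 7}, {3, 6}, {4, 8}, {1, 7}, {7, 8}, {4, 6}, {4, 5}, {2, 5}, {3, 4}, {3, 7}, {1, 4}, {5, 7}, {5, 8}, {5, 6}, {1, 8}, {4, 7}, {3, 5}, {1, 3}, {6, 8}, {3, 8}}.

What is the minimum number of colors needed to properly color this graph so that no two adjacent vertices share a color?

6

3, 4, 5, 6, 7, 8 form a clique, so at least 6 colors are needed.
6 colors suffice: 1=d, 2=a, 3=c, 4=e, 5=d, 6=f, 7=a, 8=b. Each edge has distinct colors on its endpoints.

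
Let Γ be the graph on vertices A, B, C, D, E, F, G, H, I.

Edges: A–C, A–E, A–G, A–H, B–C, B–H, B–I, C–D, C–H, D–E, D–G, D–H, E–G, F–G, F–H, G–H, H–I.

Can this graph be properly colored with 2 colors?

B, C, H are pairwise adjacent, so at least 3 colors are needed.
So 2 colors are not enough.

No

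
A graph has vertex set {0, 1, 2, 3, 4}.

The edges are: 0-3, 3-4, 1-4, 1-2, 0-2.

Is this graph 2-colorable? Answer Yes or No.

No

The cycle 2-0-3-4-1-2 has odd length 5, so it cannot be 2-colored; at least 3 colors are needed.
So 2 colors are not enough.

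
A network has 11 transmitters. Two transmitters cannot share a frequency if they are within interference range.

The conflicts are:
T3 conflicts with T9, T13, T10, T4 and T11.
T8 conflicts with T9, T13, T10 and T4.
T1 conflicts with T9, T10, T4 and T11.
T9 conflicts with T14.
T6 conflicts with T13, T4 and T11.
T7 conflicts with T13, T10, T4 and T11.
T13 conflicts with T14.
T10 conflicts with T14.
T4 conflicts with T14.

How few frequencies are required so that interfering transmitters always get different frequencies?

T7 and T11 conflict, so at least 2 frequencies are needed.
A valid assignment using 2 frequencies: T3=2, T8=2, T1=2, T9=1, T6=2, T7=2, T13=1, T10=1, T4=1, T14=2, T11=1. No two conflicting transmitters share a frequency.

2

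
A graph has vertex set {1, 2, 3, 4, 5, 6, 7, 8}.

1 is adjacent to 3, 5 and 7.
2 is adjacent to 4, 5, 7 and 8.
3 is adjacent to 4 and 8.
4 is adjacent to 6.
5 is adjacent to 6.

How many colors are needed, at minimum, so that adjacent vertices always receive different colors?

The cycle 3-4-6-5-1-3 has odd length 5, so it cannot be 2-colored; at least 3 colors are needed.
3 colors suffice: 1=red, 2=red, 3=green, 4=blue, 5=blue, 6=red, 7=blue, 8=blue. Every edge joins two different colors.

3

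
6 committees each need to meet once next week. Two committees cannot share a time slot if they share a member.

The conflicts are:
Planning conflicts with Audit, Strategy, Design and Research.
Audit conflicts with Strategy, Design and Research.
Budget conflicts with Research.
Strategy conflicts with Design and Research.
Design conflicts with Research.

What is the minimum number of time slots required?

Planning, Audit, Strategy, Design, Research are mutually in conflict, so at least 5 time slots are needed.
5 time slots suffice: time slot 1 → {Research}; time slot 2 → {Budget, Design}; time slot 3 → {Strategy}; time slot 4 → {Audit}; time slot 5 → {Planning}. Every pair that conflicts lands in different time slots.

5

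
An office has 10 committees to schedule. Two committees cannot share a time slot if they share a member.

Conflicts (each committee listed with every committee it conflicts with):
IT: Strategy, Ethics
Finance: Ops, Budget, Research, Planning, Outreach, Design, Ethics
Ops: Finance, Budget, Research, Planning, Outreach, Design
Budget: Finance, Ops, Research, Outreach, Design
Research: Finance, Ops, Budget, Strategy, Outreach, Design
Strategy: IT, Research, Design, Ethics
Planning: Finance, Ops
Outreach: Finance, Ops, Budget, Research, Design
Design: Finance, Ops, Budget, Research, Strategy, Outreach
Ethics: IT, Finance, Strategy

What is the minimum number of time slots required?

6

Finance, Ops, Budget, Research, Outreach, Design pairwise conflict, so at least 6 time slots are needed.
Using 6 time slots: IT=3, Finance=1, Ops=2, Budget=5, Research=4, Strategy=1, Planning=3, Outreach=6, Design=3, Ethics=2. Each listed conflict is separated.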